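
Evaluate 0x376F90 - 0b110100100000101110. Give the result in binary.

0b1101000010011101100010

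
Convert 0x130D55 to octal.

0o4606525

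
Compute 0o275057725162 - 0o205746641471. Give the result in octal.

0o67111063471

Subtract column by column in base 8:
  2-1 → 1
  6-7 → 7 (borrow)
  1-4-1 → 4 (borrow)
  5-1-1 → 3
  2-4 → 6 (borrow)
  7-6-1 → 0
  7-6 → 1
  5-4 → 1
  0-7 → 1 (borrow)
  5-5-1 → 7 (borrow)
  7-0-1 → 6
  2-2 → 0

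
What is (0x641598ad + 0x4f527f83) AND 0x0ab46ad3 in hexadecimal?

Add column by column in base 16, right to left:
  d+3 = 0 carry 1
  a+8+1 = 3 carry 1
  8+f+1 = 8 carry 1
  9+7+1 = 1 carry 1
  5+2+1 = 8
  1+5 = 6
  4+f = 3 carry 1
  6+4+1 = b
Sum = 0xb3681830; now AND with 0x0ab46ad3:
  b&0=0, 3&a=2, 6&b=2, 8&4=0, 1&6=0, 8&a=8, 3&d=1, 0&3=0

0x2200810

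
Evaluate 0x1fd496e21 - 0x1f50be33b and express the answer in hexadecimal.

0x83d8ae6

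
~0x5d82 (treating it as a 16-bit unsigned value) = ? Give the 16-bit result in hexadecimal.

0xa27d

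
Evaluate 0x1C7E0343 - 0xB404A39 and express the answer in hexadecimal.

Subtract column by column in base 16:
  3-9 → A (borrow)
  4-3-1 → 0
  3-A → 9 (borrow)
  0-4-1 → B (borrow)
  E-0-1 → D
  7-4 → 3
  C-B → 1
  1-0 → 1

0x113DB90A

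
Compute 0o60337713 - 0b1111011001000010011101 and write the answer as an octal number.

0o41027456

0b1111011001000010011101 = 0o17310235 in octal.
Subtract column by column in base 8:
  3-5 → 6 (borrow)
  1-3-1 → 5 (borrow)
  7-2-1 → 4
  7-0 → 7
  3-1 → 2
  3-3 → 0
  0-7 → 1 (borrow)
  6-1-1 → 4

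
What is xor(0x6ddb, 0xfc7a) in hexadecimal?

XOR each hex digit independently (no carries):
  6^f=9, d^c=1, d^7=a, b^a=1

0x91a1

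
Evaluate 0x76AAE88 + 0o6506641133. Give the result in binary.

0b111100100001011111000011100011

0x76AAE88 = 0b111011010101010111010001000 in binary.
0o6506641133 = 0b110101000110110100001001011011 in binary.
Add column by column in base 2, right to left:
  0+1 = 1
  0+1 = 1
  0+0 = 0
  1+1 = 0 carry 1
  0+1+1 = 0 carry 1
  0+0+1 = 1
  0+1 = 1
  1+0 = 1
  0+0 = 0
  1+1 = 0 carry 1
  1+0+1 = 0 carry 1
  1+0+1 = 0 carry 1
  0+0+1 = 1
  1+0 = 1
  0+1 = 1
  1+0 = 1
  0+1 = 1
  1+1 = 0 carry 1
  0+0+1 = 1
  1+1 = 0 carry 1
  0+1+1 = 0 carry 1
  1+0+1 = 0 carry 1
  1+0+1 = 0 carry 1
  0+0+1 = 1
  1+1 = 0 carry 1
  1+0+1 = 0 carry 1
  1+1+1 = 1 carry 1
  0+0+1 = 1
  0+1 = 1
  0+1 = 1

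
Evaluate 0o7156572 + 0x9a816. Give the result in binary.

0o7156572 = 0b111001101110101111010 in binary.
0x9a816 = 0b10011010100000010110 in binary.
Add column by column in base 2, right to left:
  0+0 = 0
  1+1 = 0 carry 1
  0+1+1 = 0 carry 1
  1+0+1 = 0 carry 1
  1+1+1 = 1 carry 1
  1+0+1 = 0 carry 1
  1+0+1 = 0 carry 1
  0+0+1 = 1
  1+0 = 1
  0+0 = 0
  1+0 = 1
  1+1 = 0 carry 1
  1+0+1 = 0 carry 1
  0+1+1 = 0 carry 1
  1+0+1 = 0 carry 1
  1+1+1 = 1 carry 1
  0+1+1 = 0 carry 1
  0+0+1 = 1
  1+0 = 1
  1+1 = 0 carry 1
  1+0+1 = 0 carry 1
  final carry 1

0b1001101000010110010000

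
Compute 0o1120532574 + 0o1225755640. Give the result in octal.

Add column by column in base 8, right to left:
  4+0 = 4
  7+4 = 3 carry 1
  5+6+1 = 4 carry 1
  2+5+1 = 0 carry 1
  3+5+1 = 1 carry 1
  5+7+1 = 5 carry 1
  0+5+1 = 6
  2+2 = 4
  1+2 = 3
  1+1 = 2

0o2346510434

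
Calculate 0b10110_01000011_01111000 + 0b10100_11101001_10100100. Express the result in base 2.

Add column by column in base 2, right to left:
  0+0 = 0
  0+0 = 0
  0+1 = 1
  1+0 = 1
  1+0 = 1
  1+1 = 0 carry 1
  1+0+1 = 0 carry 1
  0+1+1 = 0 carry 1
  1+1+1 = 1 carry 1
  1+0+1 = 0 carry 1
  0+0+1 = 1
  0+1 = 1
  0+0 = 0
  0+1 = 1
  1+1 = 0 carry 1
  0+1+1 = 0 carry 1
  0+0+1 = 1
  1+0 = 1
  1+1 = 0 carry 1
  0+0+1 = 1
  1+1 = 0 carry 1
  final carry 1

0b1010110010110100011100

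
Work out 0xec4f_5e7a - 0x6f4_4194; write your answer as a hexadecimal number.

Subtract column by column in base 16:
  a-4 → 6
  7-9 → e (borrow)
  e-1-1 → c
  5-4 → 1
  f-4 → b
  4-f → 5 (borrow)
  c-6-1 → 5
  e-0 → e

0xe55b1ce6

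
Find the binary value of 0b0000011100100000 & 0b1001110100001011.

0b0000010100000000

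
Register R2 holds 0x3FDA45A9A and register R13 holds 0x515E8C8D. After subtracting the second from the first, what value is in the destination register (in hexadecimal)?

Subtract column by column in base 16:
  A-D → D (borrow)
  9-8-1 → 0
  A-C → E (borrow)
  5-8-1 → C (borrow)
  4-E-1 → 5 (borrow)
  A-5-1 → 4
  D-1 → C
  F-5 → A
  3-0 → 3

0x3AC45CE0D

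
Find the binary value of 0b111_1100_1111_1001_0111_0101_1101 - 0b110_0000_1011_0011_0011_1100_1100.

0b1110001000110001110010001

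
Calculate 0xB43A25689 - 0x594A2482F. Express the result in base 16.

0x5AF000E5A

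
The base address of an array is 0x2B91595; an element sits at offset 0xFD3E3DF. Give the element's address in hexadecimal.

Add column by column in base 16, right to left:
  5+F = 4 carry 1
  9+D+1 = 7 carry 1
  5+3+1 = 9
  1+E = F
  9+3 = C
  B+D = 8 carry 1
  2+F+1 = 2 carry 1
  final carry 1

0x128CF974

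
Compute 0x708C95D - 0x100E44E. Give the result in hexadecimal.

Subtract column by column in base 16:
  D-E → F (borrow)
  5-4-1 → 0
  9-4 → 5
  C-E → E (borrow)
  8-0-1 → 7
  0-0 → 0
  7-1 → 6

0x607E50F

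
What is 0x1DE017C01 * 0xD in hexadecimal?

Multiply each base-16 digit by 13, carrying:
  1×13 = 13 → write D
  0×13 = 0 → write 0
  C×13 = 156 → write C carry 9
  7×13+9 = 100 → write 4 carry 6
  1×13+6 = 19 → write 3 carry 1
  0×13+1 = 1 → write 1
  E×13 = 182 → write 6 carry 11
  D×13+11 = 180 → write 4 carry 11
  1×13+11 = 24 → write 8 carry 1
  remaining carry: 1

0x1846134C0D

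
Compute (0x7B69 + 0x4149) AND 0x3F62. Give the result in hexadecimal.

Add column by column in base 16, right to left:
  9+9 = 2 carry 1
  6+4+1 = B
  B+1 = C
  7+4 = B
Sum = 0xBCB2; now AND with 0x3F62:
  B&3=3, C&F=C, B&6=2, 2&2=2

0x3C22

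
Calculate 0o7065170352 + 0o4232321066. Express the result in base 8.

0o13317511440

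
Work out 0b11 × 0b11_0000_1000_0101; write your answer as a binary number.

0b1001000110001111

Multiply each base-2 digit by 3, carrying:
  1×3 = 3 → write 1 carry 1
  0×3+1 = 1 → write 1
  1×3 = 3 → write 1 carry 1
  0×3+1 = 1 → write 1
  0×3 = 0 → write 0
  0×3 = 0 → write 0
  0×3 = 0 → write 0
  1×3 = 3 → write 1 carry 1
  0×3+1 = 1 → write 1
  0×3 = 0 → write 0
  0×3 = 0 → write 0
  0×3 = 0 → write 0
  1×3 = 3 → write 1 carry 1
  1×3+1 = 4 → write 0 carry 2
  remaining carry: 10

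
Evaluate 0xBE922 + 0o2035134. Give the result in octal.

0xBE922 = 0o2764442 in octal.
Add column by column in base 8, right to left:
  2+4 = 6
  4+3 = 7
  4+1 = 5
  4+5 = 1 carry 1
  6+3+1 = 2 carry 1
  7+0+1 = 0 carry 1
  2+2+1 = 5

0o5021576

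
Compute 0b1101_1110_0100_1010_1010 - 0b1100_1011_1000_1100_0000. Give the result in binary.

0b10010101111101010

Subtract column by column in base 2:
  0-0 → 0
  1-0 → 1
  0-0 → 0
  1-0 → 1
  0-0 → 0
  1-0 → 1
  0-1 → 1 (borrow)
  1-1-1 → 1 (borrow)
  0-0-1 → 1 (borrow)
  0-0-1 → 1 (borrow)
  1-0-1 → 0
  0-1 → 1 (borrow)
  0-1-1 → 0 (borrow)
  1-1-1 → 1 (borrow)
  1-0-1 → 0
  1-1 → 0
  1-0 → 1
  0-0 → 0
  1-1 → 0
  1-1 → 0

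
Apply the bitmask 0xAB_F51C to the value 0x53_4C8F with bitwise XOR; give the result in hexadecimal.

0xF8B993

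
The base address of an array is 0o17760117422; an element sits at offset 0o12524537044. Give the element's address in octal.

0o32504656466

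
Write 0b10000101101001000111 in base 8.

0o2055107

Group the bits in threes: 010 000 101 101 001 000 111 → 2055107.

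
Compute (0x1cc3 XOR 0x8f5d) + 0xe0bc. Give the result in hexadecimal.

First 0x1cc3 XOR 0x8f5d = 0x939e.
Add column by column in base 16, right to left:
  e+c = a carry 1
  9+b+1 = 5 carry 1
  3+0+1 = 4
  9+e = 7 carry 1
  final carry 1

0x1745a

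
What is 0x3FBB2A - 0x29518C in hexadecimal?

Subtract column by column in base 16:
  A-C → E (borrow)
  2-8-1 → 9 (borrow)
  B-1-1 → 9
  B-5 → 6
  F-9 → 6
  3-2 → 1

0x16699E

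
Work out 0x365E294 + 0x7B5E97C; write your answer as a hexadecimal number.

Add column by column in base 16, right to left:
  4+C = 0 carry 1
  9+7+1 = 1 carry 1
  2+9+1 = C
  E+E = C carry 1
  5+5+1 = B
  6+B = 1 carry 1
  3+7+1 = B

0xB1BCC10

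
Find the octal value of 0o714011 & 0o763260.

AND each oct digit independently (no carries):
  7&7=7, 1&6=0, 4&3=0, 0&2=0, 1&6=0, 1&0=0

0o700000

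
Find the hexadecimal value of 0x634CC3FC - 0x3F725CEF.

Subtract column by column in base 16:
  C-F → D (borrow)
  F-E-1 → 0
  3-C → 7 (borrow)
  C-5-1 → 6
  C-2 → A
  4-7 → D (borrow)
  3-F-1 → 3 (borrow)
  6-3-1 → 2

0x23DA670D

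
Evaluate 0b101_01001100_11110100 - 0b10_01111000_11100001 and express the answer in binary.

0b101101010000010011

Subtract column by column in base 2:
  0-1 → 1 (borrow)
  0-0-1 → 1 (borrow)
  1-0-1 → 0
  0-0 → 0
  1-0 → 1
  1-1 → 0
  1-1 → 0
  1-1 → 0
  0-0 → 0
  0-0 → 0
  1-0 → 1
  1-1 → 0
  0-1 → 1 (borrow)
  0-1-1 → 0 (borrow)
  1-1-1 → 1 (borrow)
  0-0-1 → 1 (borrow)
  1-0-1 → 0
  0-1 → 1 (borrow)
  1-0-1 → 0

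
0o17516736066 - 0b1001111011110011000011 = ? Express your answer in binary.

0o17516736066 = 0b1111101001110111011110000110110 in binary.
Subtract column by column in base 2:
  0-1 → 1 (borrow)
  1-1-1 → 1 (borrow)
  1-0-1 → 0
  0-0 → 0
  1-0 → 1
  1-0 → 1
  0-1 → 1 (borrow)
  0-1-1 → 0 (borrow)
  0-0-1 → 1 (borrow)
  0-0-1 → 1 (borrow)
  1-1-1 → 1 (borrow)
  1-1-1 → 1 (borrow)
  1-1-1 → 1 (borrow)
  1-1-1 → 1 (borrow)
  0-0-1 → 1 (borrow)
  1-1-1 → 1 (borrow)
  1-1-1 → 1 (borrow)
  1-1-1 → 1 (borrow)
  0-1-1 → 0 (borrow)
  1-0-1 → 0
  1-0 → 1
  1-1 → 0
  0-0 → 0
  0-0 → 0
  1-0 → 1
  0-0 → 0
  1-0 → 1
  1-0 → 1
  1-0 → 1
  1-0 → 1
  1-0 → 1

0b1111101000100111111111101110011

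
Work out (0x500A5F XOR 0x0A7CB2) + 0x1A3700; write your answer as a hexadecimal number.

First 0x500A5F XOR 0x0A7CB2 = 0x5A76ED.
Add column by column in base 16, right to left:
  D+0 = D
  E+0 = E
  6+7 = D
  7+3 = A
  A+A = 4 carry 1
  5+1+1 = 7

0x74ADED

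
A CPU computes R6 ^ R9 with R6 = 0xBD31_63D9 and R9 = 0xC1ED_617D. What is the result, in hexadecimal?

0x7CDC02A4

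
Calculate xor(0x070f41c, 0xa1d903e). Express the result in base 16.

XOR each hex digit independently (no carries):
  0^a=a, 7^1=6, 0^d=d, f^9=6, 4^0=4, 1^3=2, c^e=2

0xa6d6422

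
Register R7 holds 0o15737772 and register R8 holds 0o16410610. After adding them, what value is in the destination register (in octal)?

0o34350602

Add column by column in base 8, right to left:
  2+0 = 2
  7+1 = 0 carry 1
  7+6+1 = 6 carry 1
  7+0+1 = 0 carry 1
  3+1+1 = 5
  7+4 = 3 carry 1
  5+6+1 = 4 carry 1
  1+1+1 = 3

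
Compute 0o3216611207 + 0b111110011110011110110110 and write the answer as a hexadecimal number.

0o3216611207 = 0x1a3b1287 in hexadecimal.
0b111110011110011110110110 = 0xf9e7b6 in hexadecimal.
Add column by column in base 16, right to left:
  7+6 = d
  8+b = 3 carry 1
  2+7+1 = a
  1+e = f
  b+9 = 4 carry 1
  3+f+1 = 3 carry 1
  a+0+1 = b
  1+0 = 1

0x1b34fa3d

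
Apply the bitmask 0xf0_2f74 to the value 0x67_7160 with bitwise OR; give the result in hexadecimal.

0xf77f74

OR each hex digit independently (no carries):
  6|f=f, 7|0=7, 7|2=7, 1|f=f, 6|7=7, 0|4=4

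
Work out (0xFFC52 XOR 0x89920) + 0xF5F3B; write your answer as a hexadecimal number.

First 0xFFC52 XOR 0x89920 = 0x76572.
Add column by column in base 16, right to left:
  2+B = D
  7+3 = A
  5+F = 4 carry 1
  6+5+1 = C
  7+F = 6 carry 1
  final carry 1

0x16C4AD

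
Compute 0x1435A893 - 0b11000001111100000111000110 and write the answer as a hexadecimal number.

0x112DE6CD

0b11000001111100000111000110 = 0x307C1C6 in hexadecimal.
Subtract column by column in base 16:
  3-6 → D (borrow)
  9-C-1 → C (borrow)
  8-1-1 → 6
  A-C → E (borrow)
  5-7-1 → D (borrow)
  3-0-1 → 2
  4-3 → 1
  1-0 → 1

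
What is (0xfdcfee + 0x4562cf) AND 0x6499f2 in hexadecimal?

Add column by column in base 16, right to left:
  e+f = d carry 1
  e+c+1 = b carry 1
  f+2+1 = 2 carry 1
  c+6+1 = 3 carry 1
  d+5+1 = 3 carry 1
  f+4+1 = 4 carry 1
  final carry 1
Sum = 0x14332bd; now AND with 0x6499f2:
  1&0=0, 4&6=4, 3&4=0, 3&9=1, 2&9=0, b&f=b, d&2=0

0x4010b0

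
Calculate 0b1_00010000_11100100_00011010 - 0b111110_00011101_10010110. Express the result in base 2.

Subtract column by column in base 2:
  0-0 → 0
  1-1 → 0
  0-1 → 1 (borrow)
  1-0-1 → 0
  1-1 → 0
  0-0 → 0
  0-0 → 0
  0-1 → 1 (borrow)
  0-1-1 → 0 (borrow)
  0-0-1 → 1 (borrow)
  1-1-1 → 1 (borrow)
  0-1-1 → 0 (borrow)
  0-1-1 → 0 (borrow)
  1-0-1 → 0
  1-0 → 1
  1-0 → 1
  0-0 → 0
  0-1 → 1 (borrow)
  0-1-1 → 0 (borrow)
  0-1-1 → 0 (borrow)
  1-1-1 → 1 (borrow)
  0-1-1 → 0 (borrow)
  0-0-1 → 1 (borrow)
  0-0-1 → 1 (borrow)
  1-0-1 → 0

0b110100101100011010000100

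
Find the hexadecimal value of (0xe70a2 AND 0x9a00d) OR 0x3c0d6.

0xbe0d6

0xe70a2 AND 0x9a00d = 0x82000.
Then OR with 0x3c0d6.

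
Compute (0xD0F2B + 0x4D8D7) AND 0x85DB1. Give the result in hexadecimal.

Add column by column in base 16, right to left:
  B+7 = 2 carry 1
  2+D+1 = 0 carry 1
  F+8+1 = 8 carry 1
  0+D+1 = E
  D+4 = 1 carry 1
  final carry 1
Sum = 0x11E802; now AND with 0x85DB1:
  1&0=0, 1&8=0, E&5=4, 8&D=8, 0&B=0, 2&1=0

0x4800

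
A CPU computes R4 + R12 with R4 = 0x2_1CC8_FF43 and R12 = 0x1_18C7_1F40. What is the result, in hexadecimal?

Add column by column in base 16, right to left:
  3+0 = 3
  4+4 = 8
  F+F = E carry 1
  F+1+1 = 1 carry 1
  8+7+1 = 0 carry 1
  C+C+1 = 9 carry 1
  C+8+1 = 5 carry 1
  1+1+1 = 3
  2+1 = 3

0x335901E83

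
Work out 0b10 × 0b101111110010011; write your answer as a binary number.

0b1011111100100110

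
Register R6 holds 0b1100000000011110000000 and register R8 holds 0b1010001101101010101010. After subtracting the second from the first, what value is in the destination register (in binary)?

Subtract column by column in base 2:
  0-0 → 0
  0-1 → 1 (borrow)
  0-0-1 → 1 (borrow)
  0-1-1 → 0 (borrow)
  0-0-1 → 1 (borrow)
  0-1-1 → 0 (borrow)
  0-0-1 → 1 (borrow)
  1-1-1 → 1 (borrow)
  1-0-1 → 0
  1-1 → 0
  1-0 → 1
  0-1 → 1 (borrow)
  0-1-1 → 0 (borrow)
  0-0-1 → 1 (borrow)
  0-1-1 → 0 (borrow)
  0-1-1 → 0 (borrow)
  0-0-1 → 1 (borrow)
  0-0-1 → 1 (borrow)
  0-0-1 → 1 (borrow)
  0-1-1 → 0 (borrow)
  1-0-1 → 0
  1-1 → 0

0b1110010110011010110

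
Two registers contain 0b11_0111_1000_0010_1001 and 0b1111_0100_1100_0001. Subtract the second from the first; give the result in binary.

0b101000001101101000

Subtract column by column in base 2:
  1-1 → 0
  0-0 → 0
  0-0 → 0
  1-0 → 1
  0-0 → 0
  1-0 → 1
  0-1 → 1 (borrow)
  0-1-1 → 0 (borrow)
  0-0-1 → 1 (borrow)
  0-0-1 → 1 (borrow)
  0-1-1 → 0 (borrow)
  1-0-1 → 0
  1-1 → 0
  1-1 → 0
  1-1 → 0
  0-1 → 1 (borrow)
  1-0-1 → 0
  1-0 → 1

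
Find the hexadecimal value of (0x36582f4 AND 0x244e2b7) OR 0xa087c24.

0x36582f4 AND 0x244e2b7 = 0x24482b4.
Then OR with 0xa087c24.

0xa4cfeb4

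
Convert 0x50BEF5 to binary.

Expand each hex digit to 4 bits: 5=0101 0=0000 B=1011 E=1110 F=1111 5=0101.

0b10100001011111011110101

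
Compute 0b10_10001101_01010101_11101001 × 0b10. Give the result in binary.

0b101000110101010101111010010

Multiply each base-2 digit by 2, carrying:
  1×2 = 2 → write 0 carry 1
  0×2+1 = 1 → write 1
  0×2 = 0 → write 0
  1×2 = 2 → write 0 carry 1
  0×2+1 = 1 → write 1
  1×2 = 2 → write 0 carry 1
  1×2+1 = 3 → write 1 carry 1
  1×2+1 = 3 → write 1 carry 1
  1×2+1 = 3 → write 1 carry 1
  0×2+1 = 1 → write 1
  1×2 = 2 → write 0 carry 1
  0×2+1 = 1 → write 1
  1×2 = 2 → write 0 carry 1
  0×2+1 = 1 → write 1
  1×2 = 2 → write 0 carry 1
  0×2+1 = 1 → write 1
  1×2 = 2 → write 0 carry 1
  0×2+1 = 1 → write 1
  1×2 = 2 → write 0 carry 1
  1×2+1 = 3 → write 1 carry 1
  0×2+1 = 1 → write 1
  0×2 = 0 → write 0
  0×2 = 0 → write 0
  1×2 = 2 → write 0 carry 1
  0×2+1 = 1 → write 1
  1×2 = 2 → write 0 carry 1
  remaining carry: 1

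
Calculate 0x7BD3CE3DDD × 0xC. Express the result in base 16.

Multiply each base-16 digit by 12, carrying:
  D×12 = 156 → write C carry 9
  D×12+9 = 165 → write 5 carry 10
  D×12+10 = 166 → write 6 carry 10
  3×12+10 = 46 → write E carry 2
  E×12+2 = 170 → write A carry 10
  C×12+10 = 154 → write A carry 9
  3×12+9 = 45 → write D carry 2
  D×12+2 = 158 → write E carry 9
  B×12+9 = 141 → write D carry 8
  7×12+8 = 92 → write C carry 5
  remaining carry: 5

0x5CDEDAAE65C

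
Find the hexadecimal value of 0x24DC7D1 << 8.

0x24DC7D100

Shifting left by 8 bits = 2 hex digits: append 2 zeros.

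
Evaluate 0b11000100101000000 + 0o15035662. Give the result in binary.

0b1101011100010011110010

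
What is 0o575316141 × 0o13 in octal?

Multiply each base-8 digit by 11, carrying:
  1×11 = 11 → write 3 carry 1
  4×11+1 = 45 → write 5 carry 5
  1×11+5 = 16 → write 0 carry 2
  6×11+2 = 68 → write 4 carry 8
  1×11+8 = 19 → write 3 carry 2
  3×11+2 = 35 → write 3 carry 4
  5×11+4 = 59 → write 3 carry 7
  7×11+7 = 84 → write 4 carry 10
  5×11+10 = 65 → write 1 carry 8
  remaining carry: 10

0o10143334053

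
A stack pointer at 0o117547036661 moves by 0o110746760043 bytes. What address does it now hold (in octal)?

Add column by column in base 8, right to left:
  1+3 = 4
  6+4 = 2 carry 1
  6+0+1 = 7
  6+0 = 6
  3+6 = 1 carry 1
  0+7+1 = 0 carry 1
  7+6+1 = 6 carry 1
  4+4+1 = 1 carry 1
  5+7+1 = 5 carry 1
  7+0+1 = 0 carry 1
  1+1+1 = 3
  1+1 = 2

0o230516016724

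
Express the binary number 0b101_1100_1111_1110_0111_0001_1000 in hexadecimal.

0x5CFE718

Group the bits into nibbles: 0101 1100 1111 1110 0111 0001 1000 → 5CFE718.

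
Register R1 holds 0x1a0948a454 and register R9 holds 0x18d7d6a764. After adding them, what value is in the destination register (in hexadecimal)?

0x32e11f4bb8

Add column by column in base 16, right to left:
  4+4 = 8
  5+6 = b
  4+7 = b
  a+a = 4 carry 1
  8+6+1 = f
  4+d = 1 carry 1
  9+7+1 = 1 carry 1
  0+d+1 = e
  a+8 = 2 carry 1
  1+1+1 = 3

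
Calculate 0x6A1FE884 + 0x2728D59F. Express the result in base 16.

0x9148BE23

Add column by column in base 16, right to left:
  4+F = 3 carry 1
  8+9+1 = 2 carry 1
  8+5+1 = E
  E+D = B carry 1
  F+8+1 = 8 carry 1
  1+2+1 = 4
  A+7 = 1 carry 1
  6+2+1 = 9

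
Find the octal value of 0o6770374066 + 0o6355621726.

Add column by column in base 8, right to left:
  6+6 = 4 carry 1
  6+2+1 = 1 carry 1
  0+7+1 = 0 carry 1
  4+1+1 = 6
  7+2 = 1 carry 1
  3+6+1 = 2 carry 1
  0+5+1 = 6
  7+5 = 4 carry 1
  7+3+1 = 3 carry 1
  6+6+1 = 5 carry 1
  final carry 1

0o15346216014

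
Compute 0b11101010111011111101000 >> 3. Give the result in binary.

0b11101010111011111101

Right shift by 3: drop the 3 least-significant bits.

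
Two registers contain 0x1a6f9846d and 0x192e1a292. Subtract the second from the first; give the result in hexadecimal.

0x1417e1db

Subtract column by column in base 16:
  d-2 → b
  6-9 → d (borrow)
  4-2-1 → 1
  8-a → e (borrow)
  9-1-1 → 7
  f-e → 1
  6-2 → 4
  a-9 → 1
  1-1 → 0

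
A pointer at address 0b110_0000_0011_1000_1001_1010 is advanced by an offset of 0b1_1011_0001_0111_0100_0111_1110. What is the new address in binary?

0b10000100011010110100011000

Add column by column in base 2, right to left:
  0+0 = 0
  1+1 = 0 carry 1
  0+1+1 = 0 carry 1
  1+1+1 = 1 carry 1
  1+1+1 = 1 carry 1
  0+1+1 = 0 carry 1
  0+1+1 = 0 carry 1
  1+0+1 = 0 carry 1
  0+0+1 = 1
  0+0 = 0
  0+1 = 1
  1+0 = 1
  1+1 = 0 carry 1
  1+1+1 = 1 carry 1
  0+1+1 = 0 carry 1
  0+0+1 = 1
  0+1 = 1
  0+0 = 0
  0+0 = 0
  0+0 = 0
  0+1 = 1
  1+1 = 0 carry 1
  1+0+1 = 0 carry 1
  0+1+1 = 0 carry 1
  0+1+1 = 0 carry 1
  final carry 1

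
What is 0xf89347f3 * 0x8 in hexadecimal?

Multiply each base-16 digit by 8, carrying:
  3×8 = 24 → write 8 carry 1
  f×8+1 = 121 → write 9 carry 7
  7×8+7 = 63 → write f carry 3
  4×8+3 = 35 → write 3 carry 2
  3×8+2 = 26 → write a carry 1
  9×8+1 = 73 → write 9 carry 4
  8×8+4 = 68 → write 4 carry 4
  f×8+4 = 124 → write c carry 7
  remaining carry: 7

0x7c49a3f98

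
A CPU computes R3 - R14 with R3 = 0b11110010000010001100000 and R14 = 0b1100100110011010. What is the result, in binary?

0b11110000011101011000110

Subtract column by column in base 2:
  0-0 → 0
  0-1 → 1 (borrow)
  0-0-1 → 1 (borrow)
  0-1-1 → 0 (borrow)
  0-1-1 → 0 (borrow)
  1-0-1 → 0
  1-0 → 1
  0-1 → 1 (borrow)
  0-1-1 → 0 (borrow)
  0-0-1 → 1 (borrow)
  1-0-1 → 0
  0-1 → 1 (borrow)
  0-0-1 → 1 (borrow)
  0-0-1 → 1 (borrow)
  0-1-1 → 0 (borrow)
  0-1-1 → 0 (borrow)
  1-0-1 → 0
  0-0 → 0
  0-0 → 0
  1-0 → 1
  1-0 → 1
  1-0 → 1
  1-0 → 1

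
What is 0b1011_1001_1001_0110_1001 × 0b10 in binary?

Multiply each base-2 digit by 2, carrying:
  1×2 = 2 → write 0 carry 1
  0×2+1 = 1 → write 1
  0×2 = 0 → write 0
  1×2 = 2 → write 0 carry 1
  0×2+1 = 1 → write 1
  1×2 = 2 → write 0 carry 1
  1×2+1 = 3 → write 1 carry 1
  0×2+1 = 1 → write 1
  1×2 = 2 → write 0 carry 1
  0×2+1 = 1 → write 1
  0×2 = 0 → write 0
  1×2 = 2 → write 0 carry 1
  1×2+1 = 3 → write 1 carry 1
  0×2+1 = 1 → write 1
  0×2 = 0 → write 0
  1×2 = 2 → write 0 carry 1
  1×2+1 = 3 → write 1 carry 1
  1×2+1 = 3 → write 1 carry 1
  0×2+1 = 1 → write 1
  1×2 = 2 → write 0 carry 1
  remaining carry: 1

0b101110011001011010010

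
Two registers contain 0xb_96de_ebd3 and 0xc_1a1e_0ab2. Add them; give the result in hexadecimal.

0x17b0fcf685

Add column by column in base 16, right to left:
  3+2 = 5
  d+b = 8 carry 1
  b+a+1 = 6 carry 1
  e+0+1 = f
  e+e = c carry 1
  d+1+1 = f
  6+a = 0 carry 1
  9+1+1 = b
  b+c = 7 carry 1
  final carry 1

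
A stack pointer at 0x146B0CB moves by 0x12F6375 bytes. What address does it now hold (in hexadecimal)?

0x2761440

Add column by column in base 16, right to left:
  B+5 = 0 carry 1
  C+7+1 = 4 carry 1
  0+3+1 = 4
  B+6 = 1 carry 1
  6+F+1 = 6 carry 1
  4+2+1 = 7
  1+1 = 2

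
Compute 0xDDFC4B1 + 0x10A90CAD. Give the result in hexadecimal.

0x1E88D15E

Add column by column in base 16, right to left:
  1+D = E
  B+A = 5 carry 1
  4+C+1 = 1 carry 1
  C+0+1 = D
  F+9 = 8 carry 1
  D+A+1 = 8 carry 1
  D+0+1 = E
  0+1 = 1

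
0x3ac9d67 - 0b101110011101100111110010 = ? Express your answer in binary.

0b10111100101100001101110101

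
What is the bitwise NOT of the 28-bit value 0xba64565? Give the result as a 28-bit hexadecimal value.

0x459ba9a

Each hex digit d becomes f−d:
  b→4, a→5, 6→9, 4→b, 5→a, 6→9, 5→a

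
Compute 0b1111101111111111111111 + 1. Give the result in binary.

The trailing 16 digits are 1 (max in base 2), so adding 1 cascades: they roll to 0 and the next digit up increments.

0b1111110000000000000000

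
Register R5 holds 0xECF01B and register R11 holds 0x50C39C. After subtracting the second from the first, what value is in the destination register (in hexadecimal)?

0x9C2C7F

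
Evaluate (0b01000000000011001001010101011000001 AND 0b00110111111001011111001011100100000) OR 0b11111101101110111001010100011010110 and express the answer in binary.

0b11111101101111111001010101011010110

0b01000000000011001001010101011000001 AND 0b00110111111001011111001011100100000 = 0b00000000000001001001000001000000000.
Then OR with 0b11111101101110111001010100011010110.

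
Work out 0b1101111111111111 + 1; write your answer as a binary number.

0b1110000000000000

The trailing 13 digits are 1 (max in base 2), so adding 1 cascades: they roll to 0 and the next digit up increments.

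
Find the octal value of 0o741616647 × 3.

0o2645254365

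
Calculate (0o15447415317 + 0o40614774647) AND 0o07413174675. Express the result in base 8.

0o6000010064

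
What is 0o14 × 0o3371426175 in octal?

Multiply each base-8 digit by 12, carrying:
  5×12 = 60 → write 4 carry 7
  7×12+7 = 91 → write 3 carry 11
  1×12+11 = 23 → write 7 carry 2
  6×12+2 = 74 → write 2 carry 9
  2×12+9 = 33 → write 1 carry 4
  4×12+4 = 52 → write 4 carry 6
  1×12+6 = 18 → write 2 carry 2
  7×12+2 = 86 → write 6 carry 10
  3×12+10 = 46 → write 6 carry 5
  3×12+5 = 41 → write 1 carry 5
  remaining carry: 5

0o51662412734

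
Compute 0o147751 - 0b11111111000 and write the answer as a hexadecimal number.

0xc7f1

0o147751 = 0xcfe9 in hexadecimal.
0b11111111000 = 0x7f8 in hexadecimal.
Subtract column by column in base 16:
  9-8 → 1
  e-f → f (borrow)
  f-7-1 → 7
  c-0 → c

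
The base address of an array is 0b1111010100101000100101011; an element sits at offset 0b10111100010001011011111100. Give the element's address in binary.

Add column by column in base 2, right to left:
  1+0 = 1
  1+0 = 1
  0+1 = 1
  1+1 = 0 carry 1
  0+1+1 = 0 carry 1
  1+1+1 = 1 carry 1
  0+1+1 = 0 carry 1
  0+1+1 = 0 carry 1
  1+0+1 = 0 carry 1
  0+1+1 = 0 carry 1
  0+1+1 = 0 carry 1
  0+0+1 = 1
  1+1 = 0 carry 1
  0+0+1 = 1
  1+0 = 1
  0+0 = 0
  0+1 = 1
  1+0 = 1
  0+0 = 0
  1+0 = 1
  0+1 = 1
  1+1 = 0 carry 1
  1+1+1 = 1 carry 1
  1+1+1 = 1 carry 1
  1+0+1 = 0 carry 1
  0+1+1 = 0 carry 1
  final carry 1

0b100110110110110100000100111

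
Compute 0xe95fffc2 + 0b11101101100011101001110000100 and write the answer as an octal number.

0xe95fffc2 = 0o35127777702 in octal.
0b11101101100011101001110000100 = 0o3554351604 in octal.
Add column by column in base 8, right to left:
  2+4 = 6
  0+0 = 0
  7+6 = 5 carry 1
  7+1+1 = 1 carry 1
  7+5+1 = 5 carry 1
  7+3+1 = 3 carry 1
  7+4+1 = 4 carry 1
  2+5+1 = 0 carry 1
  1+5+1 = 7
  5+3 = 0 carry 1
  3+0+1 = 4

0o40704351506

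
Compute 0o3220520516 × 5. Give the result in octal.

0o20323223206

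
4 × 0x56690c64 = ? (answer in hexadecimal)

0x159a43190

Multiply each base-16 digit by 4, carrying:
  4×4 = 16 → write 0 carry 1
  6×4+1 = 25 → write 9 carry 1
  c×4+1 = 49 → write 1 carry 3
  0×4+3 = 3 → write 3
  9×4 = 36 → write 4 carry 2
  6×4+2 = 26 → write a carry 1
  6×4+1 = 25 → write 9 carry 1
  5×4+1 = 21 → write 5 carry 1
  remaining carry: 1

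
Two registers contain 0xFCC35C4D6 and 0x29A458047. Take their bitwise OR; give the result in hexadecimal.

0xFDE75C4D7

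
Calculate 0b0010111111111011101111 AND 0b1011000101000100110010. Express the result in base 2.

0b0010000101000000100010

AND bit by bit (1 only where both bits are 1):
  0010111111111011101111
& 1011000101000100110010
= 0010000101000000100010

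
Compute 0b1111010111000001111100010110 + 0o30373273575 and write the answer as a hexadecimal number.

0xD3499693

0b1111010111000001111100010110 = 0xF5C1F16 in hexadecimal.
0o30373273575 = 0xC3ED777D in hexadecimal.
Add column by column in base 16, right to left:
  6+D = 3 carry 1
  1+7+1 = 9
  F+7 = 6 carry 1
  1+7+1 = 9
  C+D = 9 carry 1
  5+E+1 = 4 carry 1
  F+3+1 = 3 carry 1
  0+C+1 = D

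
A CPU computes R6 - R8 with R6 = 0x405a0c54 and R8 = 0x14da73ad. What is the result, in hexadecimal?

0x2b7f98a7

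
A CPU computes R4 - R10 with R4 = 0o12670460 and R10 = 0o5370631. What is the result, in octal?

Subtract column by column in base 8:
  0-1 → 7 (borrow)
  6-3-1 → 2
  4-6 → 6 (borrow)
  0-0-1 → 7 (borrow)
  7-7-1 → 7 (borrow)
  6-3-1 → 2
  2-5 → 5 (borrow)
  1-0-1 → 0

0o5277627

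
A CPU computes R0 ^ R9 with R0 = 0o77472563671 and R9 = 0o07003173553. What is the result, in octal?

0o70471410322

XOR each oct digit independently (no carries):
  7^0=7, 7^7=0, 4^0=4, 7^0=7, 2^3=1, 5^1=4, 6^7=1, 3^3=0, 6^5=3, 7^5=2, 1^3=2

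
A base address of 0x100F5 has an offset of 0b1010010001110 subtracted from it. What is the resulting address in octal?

0o166147

0x100F5 = 0o200365 in octal.
0b1010010001110 = 0o12216 in octal.
Subtract column by column in base 8:
  5-6 → 7 (borrow)
  6-1-1 → 4
  3-2 → 1
  0-2 → 6 (borrow)
  0-1-1 → 6 (borrow)
  2-0-1 → 1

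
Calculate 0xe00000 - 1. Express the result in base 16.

0xdfffff

The trailing 5 digits are 0, so subtracting 1 borrows through: they become F and the next digit up decrements.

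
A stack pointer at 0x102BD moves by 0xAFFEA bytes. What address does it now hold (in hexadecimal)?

0xC02A7

Add column by column in base 16, right to left:
  D+A = 7 carry 1
  B+E+1 = A carry 1
  2+F+1 = 2 carry 1
  0+F+1 = 0 carry 1
  1+A+1 = C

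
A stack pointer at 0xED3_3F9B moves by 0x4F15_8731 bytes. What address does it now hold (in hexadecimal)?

0x5DE8C6CC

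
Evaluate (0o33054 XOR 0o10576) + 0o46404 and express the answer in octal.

0o72126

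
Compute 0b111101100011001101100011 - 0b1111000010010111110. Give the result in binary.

0b111011101010111010100101

Subtract column by column in base 2:
  1-0 → 1
  1-1 → 0
  0-1 → 1 (borrow)
  0-1-1 → 0 (borrow)
  0-1-1 → 0 (borrow)
  1-1-1 → 1 (borrow)
  1-0-1 → 0
  0-1 → 1 (borrow)
  1-0-1 → 0
  1-0 → 1
  0-1 → 1 (borrow)
  0-0-1 → 1 (borrow)
  1-0-1 → 0
  1-0 → 1
  0-0 → 0
  0-1 → 1 (borrow)
  0-1-1 → 0 (borrow)
  1-1-1 → 1 (borrow)
  1-1-1 → 1 (borrow)
  0-0-1 → 1 (borrow)
  1-0-1 → 0
  1-0 → 1
  1-0 → 1
  1-0 → 1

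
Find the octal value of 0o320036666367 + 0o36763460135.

0o357022346524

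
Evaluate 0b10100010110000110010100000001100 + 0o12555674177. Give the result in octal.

0o37036520213

0b10100010110000110010100000001100 = 0o24260624014 in octal.
Add column by column in base 8, right to left:
  4+7 = 3 carry 1
  1+7+1 = 1 carry 1
  0+1+1 = 2
  4+4 = 0 carry 1
  2+7+1 = 2 carry 1
  6+6+1 = 5 carry 1
  0+5+1 = 6
  6+5 = 3 carry 1
  2+5+1 = 0 carry 1
  4+2+1 = 7
  2+1 = 3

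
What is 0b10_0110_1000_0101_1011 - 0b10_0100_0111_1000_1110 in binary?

0b10000011001101

Subtract column by column in base 2:
  1-0 → 1
  1-1 → 0
  0-1 → 1 (borrow)
  1-1-1 → 1 (borrow)
  1-0-1 → 0
  0-0 → 0
  1-0 → 1
  0-1 → 1 (borrow)
  0-1-1 → 0 (borrow)
  0-1-1 → 0 (borrow)
  0-1-1 → 0 (borrow)
  1-0-1 → 0
  0-0 → 0
  1-0 → 1
  1-1 → 0
  0-0 → 0
  0-0 → 0
  1-1 → 0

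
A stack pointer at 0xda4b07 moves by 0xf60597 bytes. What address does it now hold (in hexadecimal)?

Add column by column in base 16, right to left:
  7+7 = e
  0+9 = 9
  b+5 = 0 carry 1
  4+0+1 = 5
  a+6 = 0 carry 1
  d+f+1 = d carry 1
  final carry 1

0x1d0509e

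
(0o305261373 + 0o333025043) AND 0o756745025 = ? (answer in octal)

0o640304024

Add column by column in base 8, right to left:
  3+3 = 6
  7+4 = 3 carry 1
  3+0+1 = 4
  1+5 = 6
  6+2 = 0 carry 1
  2+0+1 = 3
  5+3 = 0 carry 1
  0+3+1 = 4
  3+3 = 6
Sum = 0o640306436; now AND with 0o756745025:
  6&7=6, 4&5=4, 0&6=0, 3&7=3, 0&4=0, 6&5=4, 4&0=0, 3&2=2, 6&5=4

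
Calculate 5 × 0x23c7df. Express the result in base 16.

Multiply each base-16 digit by 5, carrying:
  f×5 = 75 → write b carry 4
  d×5+4 = 69 → write 5 carry 4
  7×5+4 = 39 → write 7 carry 2
  c×5+2 = 62 → write e carry 3
  3×5+3 = 18 → write 2 carry 1
  2×5+1 = 11 → write b

0xb2e75b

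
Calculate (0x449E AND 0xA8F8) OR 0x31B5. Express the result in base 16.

0x31BD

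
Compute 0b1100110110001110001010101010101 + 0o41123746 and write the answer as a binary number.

0b1100111010010111011110100111011

0o41123746 = 0b100001001010011111100110 in binary.
Add column by column in base 2, right to left:
  1+0 = 1
  0+1 = 1
  1+1 = 0 carry 1
  0+0+1 = 1
  1+0 = 1
  0+1 = 1
  1+1 = 0 carry 1
  0+1+1 = 0 carry 1
  1+1+1 = 1 carry 1
  0+1+1 = 0 carry 1
  1+1+1 = 1 carry 1
  0+0+1 = 1
  1+0 = 1
  0+1 = 1
  0+0 = 0
  0+1 = 1
  1+0 = 1
  1+0 = 1
  1+1 = 0 carry 1
  0+0+1 = 1
  0+0 = 0
  0+0 = 0
  1+0 = 1
  1+1 = 0 carry 1
  0+0+1 = 1
  1+0 = 1
  1+0 = 1
  0+0 = 0
  0+0 = 0
  1+0 = 1
  1+0 = 1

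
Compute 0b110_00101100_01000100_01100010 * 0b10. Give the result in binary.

Multiply each base-2 digit by 2, carrying:
  0×2 = 0 → write 0
  1×2 = 2 → write 0 carry 1
  0×2+1 = 1 → write 1
  0×2 = 0 → write 0
  0×2 = 0 → write 0
  1×2 = 2 → write 0 carry 1
  1×2+1 = 3 → write 1 carry 1
  0×2+1 = 1 → write 1
  0×2 = 0 → write 0
  0×2 = 0 → write 0
  1×2 = 2 → write 0 carry 1
  0×2+1 = 1 → write 1
  0×2 = 0 → write 0
  0×2 = 0 → write 0
  1×2 = 2 → write 0 carry 1
  0×2+1 = 1 → write 1
  0×2 = 0 → write 0
  0×2 = 0 → write 0
  1×2 = 2 → write 0 carry 1
  1×2+1 = 3 → write 1 carry 1
  0×2+1 = 1 → write 1
  1×2 = 2 → write 0 carry 1
  0×2+1 = 1 → write 1
  0×2 = 0 → write 0
  0×2 = 0 → write 0
  1×2 = 2 → write 0 carry 1
  1×2+1 = 3 → write 1 carry 1
  remaining carry: 1

0b1100010110001000100011000100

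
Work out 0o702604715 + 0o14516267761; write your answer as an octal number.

0o15421074676

Add column by column in base 8, right to left:
  5+1 = 6
  1+6 = 7
  7+7 = 6 carry 1
  4+7+1 = 4 carry 1
  0+6+1 = 7
  6+2 = 0 carry 1
  2+6+1 = 1 carry 1
  0+1+1 = 2
  7+5 = 4 carry 1
  0+4+1 = 5
  0+1 = 1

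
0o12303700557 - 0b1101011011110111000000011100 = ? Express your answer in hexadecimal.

0x45a01153

0o12303700557 = 0x530f816f in hexadecimal.
0b1101011011110111000000011100 = 0xd6f701c in hexadecimal.
Subtract column by column in base 16:
  f-c → 3
  6-1 → 5
  1-0 → 1
  8-7 → 1
  f-f → 0
  0-6 → a (borrow)
  3-d-1 → 5 (borrow)
  5-0-1 → 4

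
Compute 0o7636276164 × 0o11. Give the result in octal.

0o106221260024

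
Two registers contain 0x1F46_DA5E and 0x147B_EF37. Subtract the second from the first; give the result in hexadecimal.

Subtract column by column in base 16:
  E-7 → 7
  5-3 → 2
  A-F → B (borrow)
  D-E-1 → E (borrow)
  6-B-1 → A (borrow)
  4-7-1 → C (borrow)
  F-4-1 → A
  1-1 → 0

0xACAEB27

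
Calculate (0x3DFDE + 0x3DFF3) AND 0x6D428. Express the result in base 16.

Add column by column in base 16, right to left:
  E+3 = 1 carry 1
  D+F+1 = D carry 1
  F+F+1 = F carry 1
  D+D+1 = B carry 1
  3+3+1 = 7
Sum = 0x7BFD1; now AND with 0x6D428:
  7&6=6, B&D=9, F&4=4, D&2=0, 1&8=0

0x69400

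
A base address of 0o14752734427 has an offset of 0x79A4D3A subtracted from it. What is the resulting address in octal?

0o14004265735

0x79A4D3A = 0o746446472 in octal.
Subtract column by column in base 8:
  7-2 → 5
  2-7 → 3 (borrow)
  4-4-1 → 7 (borrow)
  4-6-1 → 5 (borrow)
  3-4-1 → 6 (borrow)
  7-4-1 → 2
  2-6 → 4 (borrow)
  5-4-1 → 0
  7-7 → 0
  4-0 → 4
  1-0 → 1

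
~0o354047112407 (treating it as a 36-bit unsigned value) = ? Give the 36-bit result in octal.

Each oct digit d becomes 7−d:
  3→4, 5→2, 4→3, 0→7, 4→3, 7→0, 1→6, 1→6, 2→5, 4→3, 0→7, 7→0

0o423730665370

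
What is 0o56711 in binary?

0b101110111001001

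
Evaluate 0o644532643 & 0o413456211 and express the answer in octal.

AND each oct digit independently (no carries):
  6&4=4, 4&1=0, 4&3=0, 5&4=4, 3&5=1, 2&6=2, 6&2=2, 4&1=0, 3&1=1

0o400412201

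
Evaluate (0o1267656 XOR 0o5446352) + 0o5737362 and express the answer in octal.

First 0o1267656 XOR 0o5446352 = 0o4621504.
Add column by column in base 8, right to left:
  4+2 = 6
  0+6 = 6
  5+3 = 0 carry 1
  1+7+1 = 1 carry 1
  2+3+1 = 6
  6+7 = 5 carry 1
  4+5+1 = 2 carry 1
  final carry 1

0o12561066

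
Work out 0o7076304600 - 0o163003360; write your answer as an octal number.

0o6713301220

Subtract column by column in base 8:
  0-0 → 0
  0-6 → 2 (borrow)
  6-3-1 → 2
  4-3 → 1
  0-0 → 0
  3-0 → 3
  6-3 → 3
  7-6 → 1
  0-1 → 7 (borrow)
  7-0-1 → 6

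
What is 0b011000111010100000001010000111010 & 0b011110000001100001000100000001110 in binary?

AND bit by bit (1 only where both bits are 1):
  011000111010100000001010000111010
& 011110000001100001000100000001110
= 011000000000100000000000000001010

0b011000000000100000000000000001010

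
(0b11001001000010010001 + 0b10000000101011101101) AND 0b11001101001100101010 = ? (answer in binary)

0b1001001001100101010

Add column by column in base 2, right to left:
  1+1 = 0 carry 1
  0+0+1 = 1
  0+1 = 1
  0+1 = 1
  1+0 = 1
  0+1 = 1
  0+1 = 1
  1+1 = 0 carry 1
  0+0+1 = 1
  0+1 = 1
  0+0 = 0
  0+1 = 1
  1+0 = 1
  0+0 = 0
  0+0 = 0
  1+0 = 1
  0+0 = 0
  0+0 = 0
  1+0 = 1
  1+1 = 0 carry 1
  final carry 1
Sum = 0b101001001101101111110; now AND with 0b11001101001100101010:
  101001001101101111110
& 011001101001100101010
= 001001001001100101010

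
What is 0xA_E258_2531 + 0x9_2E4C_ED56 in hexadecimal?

0x1410A51287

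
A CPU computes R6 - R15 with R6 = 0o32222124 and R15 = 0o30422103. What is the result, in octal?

Subtract column by column in base 8:
  4-3 → 1
  2-0 → 2
  1-1 → 0
  2-2 → 0
  2-2 → 0
  2-4 → 6 (borrow)
  2-0-1 → 1
  3-3 → 0

0o1600021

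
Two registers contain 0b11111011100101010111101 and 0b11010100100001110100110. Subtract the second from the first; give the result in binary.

Subtract column by column in base 2:
  1-0 → 1
  0-1 → 1 (borrow)
  1-1-1 → 1 (borrow)
  1-0-1 → 0
  1-0 → 1
  1-1 → 0
  0-0 → 0
  1-1 → 0
  0-1 → 1 (borrow)
  1-1-1 → 1 (borrow)
  0-0-1 → 1 (borrow)
  1-0-1 → 0
  0-0 → 0
  0-0 → 0
  1-1 → 0
  1-0 → 1
  1-0 → 1
  0-1 → 1 (borrow)
  1-0-1 → 0
  1-1 → 0
  1-0 → 1
  1-1 → 0
  1-1 → 0

0b100111000011100010111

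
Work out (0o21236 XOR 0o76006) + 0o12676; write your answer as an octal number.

First 0o21236 XOR 0o76006 = 0o57230.
Add column by column in base 8, right to left:
  0+6 = 6
  3+7 = 2 carry 1
  2+6+1 = 1 carry 1
  7+2+1 = 2 carry 1
  5+1+1 = 7

0o72126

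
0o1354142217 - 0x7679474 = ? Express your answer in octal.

0x7679474 = 0o731712164 in octal.
Subtract column by column in base 8:
  7-4 → 3
  1-6 → 3 (borrow)
  2-1-1 → 0
  2-2 → 0
  4-1 → 3
  1-7 → 2 (borrow)
  4-1-1 → 2
  5-3 → 2
  3-7 → 4 (borrow)
  1-0-1 → 0

0o422230033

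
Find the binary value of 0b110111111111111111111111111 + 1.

0b111000000000000000000000000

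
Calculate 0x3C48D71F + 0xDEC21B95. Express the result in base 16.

Add column by column in base 16, right to left:
  F+5 = 4 carry 1
  1+9+1 = B
  7+B = 2 carry 1
  D+1+1 = F
  8+2 = A
  4+C = 0 carry 1
  C+E+1 = B carry 1
  3+D+1 = 1 carry 1
  final carry 1

0x11B0AF2B4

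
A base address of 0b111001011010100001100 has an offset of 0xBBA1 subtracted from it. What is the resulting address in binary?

0xBBA1 = 0b1011101110100001 in binary.
Subtract column by column in base 2:
  0-1 → 1 (borrow)
  0-0-1 → 1 (borrow)
  1-0-1 → 0
  1-0 → 1
  0-0 → 0
  0-1 → 1 (borrow)
  0-0-1 → 1 (borrow)
  0-1-1 → 0 (borrow)
  1-1-1 → 1 (borrow)
  0-1-1 → 0 (borrow)
  1-0-1 → 0
  0-1 → 1 (borrow)
  1-1-1 → 1 (borrow)
  1-1-1 → 1 (borrow)
  0-0-1 → 1 (borrow)
  1-1-1 → 1 (borrow)
  0-0-1 → 1 (borrow)
  0-0-1 → 1 (borrow)
  1-0-1 → 0
  1-0 → 1
  1-0 → 1

0b110111111100101101011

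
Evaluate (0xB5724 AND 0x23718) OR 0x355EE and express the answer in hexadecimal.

0x357EE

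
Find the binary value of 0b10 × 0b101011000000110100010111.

Multiply each base-2 digit by 2, carrying:
  1×2 = 2 → write 0 carry 1
  1×2+1 = 3 → write 1 carry 1
  1×2+1 = 3 → write 1 carry 1
  0×2+1 = 1 → write 1
  1×2 = 2 → write 0 carry 1
  0×2+1 = 1 → write 1
  0×2 = 0 → write 0
  0×2 = 0 → write 0
  1×2 = 2 → write 0 carry 1
  0×2+1 = 1 → write 1
  1×2 = 2 → write 0 carry 1
  1×2+1 = 3 → write 1 carry 1
  0×2+1 = 1 → write 1
  0×2 = 0 → write 0
  0×2 = 0 → write 0
  0×2 = 0 → write 0
  0×2 = 0 → write 0
  0×2 = 0 → write 0
  1×2 = 2 → write 0 carry 1
  1×2+1 = 3 → write 1 carry 1
  0×2+1 = 1 → write 1
  1×2 = 2 → write 0 carry 1
  0×2+1 = 1 → write 1
  1×2 = 2 → write 0 carry 1
  remaining carry: 1

0b1010110000001101000101110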